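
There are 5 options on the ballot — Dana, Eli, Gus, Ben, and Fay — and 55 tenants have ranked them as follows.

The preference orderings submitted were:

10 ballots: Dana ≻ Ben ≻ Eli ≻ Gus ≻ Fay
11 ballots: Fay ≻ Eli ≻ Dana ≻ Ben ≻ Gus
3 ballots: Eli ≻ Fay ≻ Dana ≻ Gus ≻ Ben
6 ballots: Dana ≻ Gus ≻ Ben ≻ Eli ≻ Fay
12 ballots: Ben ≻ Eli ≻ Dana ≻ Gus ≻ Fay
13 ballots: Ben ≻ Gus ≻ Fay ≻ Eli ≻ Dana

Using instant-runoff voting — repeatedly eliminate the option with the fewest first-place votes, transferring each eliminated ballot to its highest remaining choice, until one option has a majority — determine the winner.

Dana

Round 1: Ben 25, Dana 16, Fay 11, Eli 3, Gus 0. Gus has the fewest and is eliminated.
Round 2: Ben 25, Dana 16, Fay 11, Eli 3. Eli has the fewest and is eliminated.
Round 3: Ben 25, Dana 16, Fay 14. Fay has the fewest and is eliminated.
Round 4: Dana 30, Ben 25. Dana has a majority.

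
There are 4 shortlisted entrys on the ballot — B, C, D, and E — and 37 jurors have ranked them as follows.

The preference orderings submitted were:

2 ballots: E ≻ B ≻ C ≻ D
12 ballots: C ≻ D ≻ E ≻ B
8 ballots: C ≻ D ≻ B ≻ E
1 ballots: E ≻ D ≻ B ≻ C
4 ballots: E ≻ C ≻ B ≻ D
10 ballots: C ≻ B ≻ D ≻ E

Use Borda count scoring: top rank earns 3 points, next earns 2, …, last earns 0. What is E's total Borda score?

33

Borda scores:
  B: 2·2 + 12·0 + 8·1 + 1 + 4·1 + 10·2 = 37
  C: 2·1 + 12·3 + 8·3 + 0 + 4·2 + 10·3 = 100
  D: 2·0 + 12·2 + 8·2 + 2 + 4·0 + 10·1 = 52
  E: 2·3 + 12·1 + 8·0 + 3 + 4·3 + 10·0 = 33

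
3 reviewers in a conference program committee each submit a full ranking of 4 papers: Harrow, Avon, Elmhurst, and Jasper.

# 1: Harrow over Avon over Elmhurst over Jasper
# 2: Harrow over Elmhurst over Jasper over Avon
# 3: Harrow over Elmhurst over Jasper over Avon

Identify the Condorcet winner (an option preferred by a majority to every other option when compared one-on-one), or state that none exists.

Head-to-head results (3 voters total):
Harrow vs Avon: Harrow wins 3–0.
Harrow vs Elmhurst: Harrow wins 3–0.
Harrow vs Jasper: Harrow wins 3–0.
Avon vs Elmhurst: Elmhurst wins 2–1.
Avon vs Jasper: Jasper wins 2–1.
Elmhurst vs Jasper: Elmhurst wins 3–0.
Harrow beats each rival — Avon (3–0), Elmhurst (3–0), Jasper (3–0) — so Harrow is the Condorcet winner.

Harrow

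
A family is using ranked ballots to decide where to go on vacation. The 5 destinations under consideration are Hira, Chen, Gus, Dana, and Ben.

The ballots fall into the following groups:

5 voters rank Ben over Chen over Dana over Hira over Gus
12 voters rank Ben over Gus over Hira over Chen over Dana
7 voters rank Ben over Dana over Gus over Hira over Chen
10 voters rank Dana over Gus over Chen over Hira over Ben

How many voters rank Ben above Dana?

24

Ballots ranking Ben above Dana: 5+12+7 = 24.
Ballots ranking Dana above Ben: 10.
So 24 of 34 voters prefer Ben to Dana.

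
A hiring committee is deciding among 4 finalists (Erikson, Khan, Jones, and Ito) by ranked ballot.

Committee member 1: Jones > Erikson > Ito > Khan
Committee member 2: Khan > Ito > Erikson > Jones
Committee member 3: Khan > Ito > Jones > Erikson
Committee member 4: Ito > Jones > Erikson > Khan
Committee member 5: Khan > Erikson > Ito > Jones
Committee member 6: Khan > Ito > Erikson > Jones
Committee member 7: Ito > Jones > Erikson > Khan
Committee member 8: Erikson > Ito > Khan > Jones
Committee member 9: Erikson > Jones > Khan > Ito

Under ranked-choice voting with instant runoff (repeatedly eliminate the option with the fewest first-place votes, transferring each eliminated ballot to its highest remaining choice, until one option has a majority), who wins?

Round 1: Khan 4, Erikson 2, Ito 2, Jones 1. Jones has the fewest and is eliminated.
Round 2: Khan 4, Erikson 3, Ito 2. Ito has the fewest and is eliminated.
Round 3: Erikson 5, Khan 4. Erikson has a majority.

Erikson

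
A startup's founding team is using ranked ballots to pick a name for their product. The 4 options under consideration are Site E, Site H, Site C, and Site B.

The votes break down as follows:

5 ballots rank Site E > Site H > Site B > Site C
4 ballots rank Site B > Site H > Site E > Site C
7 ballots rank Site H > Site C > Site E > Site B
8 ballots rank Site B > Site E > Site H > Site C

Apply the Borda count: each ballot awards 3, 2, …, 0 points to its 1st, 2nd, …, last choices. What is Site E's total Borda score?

42

Borda scores:
  Site E: 5·3 + 4·1 + 7·1 + 8·2 = 42
  Site H: 5·2 + 4·2 + 7·3 + 8·1 = 47
  Site C: 5·0 + 4·0 + 7·2 + 8·0 = 14
  Site B: 5·1 + 4·3 + 7·0 + 8·3 = 41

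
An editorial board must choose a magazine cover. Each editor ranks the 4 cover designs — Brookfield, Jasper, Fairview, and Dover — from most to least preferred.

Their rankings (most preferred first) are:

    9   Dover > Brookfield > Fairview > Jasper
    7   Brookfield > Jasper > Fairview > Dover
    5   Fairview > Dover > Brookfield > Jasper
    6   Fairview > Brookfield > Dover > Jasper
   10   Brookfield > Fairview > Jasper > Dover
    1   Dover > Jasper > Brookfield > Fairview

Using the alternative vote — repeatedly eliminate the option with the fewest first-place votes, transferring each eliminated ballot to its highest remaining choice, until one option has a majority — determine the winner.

Brookfield

Round 1: Brookfield 17, Fairview 11, Dover 10, Jasper 0. Jasper has the fewest and is eliminated.
Round 2: Brookfield 17, Fairview 11, Dover 10. Dover has the fewest and is eliminated.
Round 3: Brookfield 27, Fairview 11. Brookfield has a majority.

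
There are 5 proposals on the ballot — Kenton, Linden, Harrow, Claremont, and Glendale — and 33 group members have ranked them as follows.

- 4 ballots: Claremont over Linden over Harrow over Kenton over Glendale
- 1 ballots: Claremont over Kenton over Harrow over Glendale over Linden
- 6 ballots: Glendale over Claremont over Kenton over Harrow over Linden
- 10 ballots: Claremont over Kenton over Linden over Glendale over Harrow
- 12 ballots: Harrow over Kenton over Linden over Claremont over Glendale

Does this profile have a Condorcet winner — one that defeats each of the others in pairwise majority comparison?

Yes

Head-to-head results (33 voters total):
Kenton vs Linden: Kenton wins 29–4.
Kenton vs Harrow: Kenton wins 17–16.
Kenton vs Claremont: Claremont wins 21–12.
Kenton vs Glendale: Kenton wins 27–6.
Linden vs Harrow: Harrow wins 19–14.
Linden vs Claremont: Claremont wins 21–12.
Linden vs Glendale: Linden wins 26–7.
Harrow vs Claremont: Claremont wins 21–12.
Harrow vs Glendale: Harrow wins 17–16.
Claremont vs Glendale: Claremont wins 27–6.
Claremont beats each rival — Kenton (21–12), Linden (21–12), Harrow (21–12), Glendale (27–6) — so Claremont is the Condorcet winner.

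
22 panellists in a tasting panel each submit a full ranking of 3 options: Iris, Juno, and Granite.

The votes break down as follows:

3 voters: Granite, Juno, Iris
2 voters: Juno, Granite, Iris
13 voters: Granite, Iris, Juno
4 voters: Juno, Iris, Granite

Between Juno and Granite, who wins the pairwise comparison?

Ballots ranking Juno above Granite: 2+4 = 6.
Ballots ranking Granite above Juno: 3+13 = 16.
Granite wins the head-to-head, 16–6.

Granite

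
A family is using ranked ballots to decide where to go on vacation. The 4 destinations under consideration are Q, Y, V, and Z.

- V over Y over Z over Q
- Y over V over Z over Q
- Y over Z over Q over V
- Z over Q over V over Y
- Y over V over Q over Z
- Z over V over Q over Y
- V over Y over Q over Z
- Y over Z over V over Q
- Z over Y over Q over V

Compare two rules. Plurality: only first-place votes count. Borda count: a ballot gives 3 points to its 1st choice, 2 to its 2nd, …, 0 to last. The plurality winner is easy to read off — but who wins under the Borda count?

Plurality first-place counts: Q 0, Y 4, V 2, Z 3 → Y.
Borda totals: Q 7, Y 18, V 14, Z 15 → Y.

Y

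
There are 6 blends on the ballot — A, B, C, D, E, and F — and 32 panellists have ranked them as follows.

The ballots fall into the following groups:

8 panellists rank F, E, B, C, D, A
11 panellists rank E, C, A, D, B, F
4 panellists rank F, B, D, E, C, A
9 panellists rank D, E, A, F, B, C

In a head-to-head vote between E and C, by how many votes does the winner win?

32

Ballots ranking E above C: 8+11+4+9 = 32.
Ballots ranking C above E: 0.
E wins 32–0, a margin of 32.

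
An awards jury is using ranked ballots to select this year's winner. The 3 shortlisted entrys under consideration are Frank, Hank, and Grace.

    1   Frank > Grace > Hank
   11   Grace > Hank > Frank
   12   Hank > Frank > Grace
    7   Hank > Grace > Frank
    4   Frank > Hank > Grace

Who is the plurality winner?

Hank

First-place vote totals:
  Frank: 5
  Hank: 19
  Grace: 11
Hank has the most first-place votes.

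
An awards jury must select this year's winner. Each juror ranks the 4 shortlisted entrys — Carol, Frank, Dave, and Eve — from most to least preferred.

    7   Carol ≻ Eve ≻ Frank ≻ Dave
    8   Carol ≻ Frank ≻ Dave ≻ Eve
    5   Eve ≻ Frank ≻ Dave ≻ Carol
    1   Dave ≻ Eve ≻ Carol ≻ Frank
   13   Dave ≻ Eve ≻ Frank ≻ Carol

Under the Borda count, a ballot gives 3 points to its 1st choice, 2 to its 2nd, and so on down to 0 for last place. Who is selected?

Eve

Borda scores:
  Carol: 7·3 + 8·3 + 5·0 + 1 + 13·0 = 46
  Frank: 7·1 + 8·2 + 5·2 + 0 + 13·1 = 46
  Dave: 7·0 + 8·1 + 5·1 + 3 + 13·3 = 55
  Eve: 7·2 + 8·0 + 5·3 + 2 + 13·2 = 57
Eve has the highest total.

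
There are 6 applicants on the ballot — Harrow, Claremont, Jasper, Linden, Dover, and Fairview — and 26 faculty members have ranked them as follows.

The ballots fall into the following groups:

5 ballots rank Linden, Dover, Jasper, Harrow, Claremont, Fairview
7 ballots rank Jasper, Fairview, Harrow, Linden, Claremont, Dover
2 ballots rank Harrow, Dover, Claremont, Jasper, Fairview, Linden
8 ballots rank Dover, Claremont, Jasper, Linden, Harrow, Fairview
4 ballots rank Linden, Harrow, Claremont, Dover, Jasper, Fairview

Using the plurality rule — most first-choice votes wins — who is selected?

Linden

First-place vote totals:
  Harrow: 2
  Claremont: 0
  Jasper: 7
  Linden: 9
  Dover: 8
  Fairview: 0
Linden has the most first-place votes.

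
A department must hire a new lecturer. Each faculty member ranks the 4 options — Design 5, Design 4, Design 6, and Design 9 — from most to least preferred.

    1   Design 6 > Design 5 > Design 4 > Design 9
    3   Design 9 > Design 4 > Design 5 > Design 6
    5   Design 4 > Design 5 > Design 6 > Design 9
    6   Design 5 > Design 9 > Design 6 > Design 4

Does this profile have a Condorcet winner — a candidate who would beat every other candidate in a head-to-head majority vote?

Head-to-head results (15 voters total):
Design 5 vs Design 4: Design 4 wins 8–7.
Design 5 vs Design 6: Design 5 wins 14–1.
Design 5 vs Design 9: Design 5 wins 12–3.
Design 4 vs Design 6: Design 4 wins 8–7.
Design 4 vs Design 9: Design 9 wins 9–6.
Design 6 vs Design 9: Design 9 wins 9–6.
No candidate beats all others: Design 5 beats Design 9 beats Design 4 beats Design 5, a majority cycle.

No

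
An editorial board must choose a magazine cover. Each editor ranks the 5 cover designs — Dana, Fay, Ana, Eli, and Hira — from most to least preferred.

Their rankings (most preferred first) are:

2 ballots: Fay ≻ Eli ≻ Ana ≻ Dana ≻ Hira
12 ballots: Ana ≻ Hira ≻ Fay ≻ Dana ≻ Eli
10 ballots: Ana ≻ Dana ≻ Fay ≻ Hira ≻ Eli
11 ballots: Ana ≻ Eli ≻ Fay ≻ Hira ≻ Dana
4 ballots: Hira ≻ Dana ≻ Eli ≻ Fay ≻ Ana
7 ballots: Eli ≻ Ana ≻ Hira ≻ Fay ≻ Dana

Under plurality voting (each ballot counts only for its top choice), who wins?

First-place vote totals:
  Dana: 0
  Fay: 2
  Ana: 33
  Eli: 7
  Hira: 4
Ana has the most first-place votes.

Ana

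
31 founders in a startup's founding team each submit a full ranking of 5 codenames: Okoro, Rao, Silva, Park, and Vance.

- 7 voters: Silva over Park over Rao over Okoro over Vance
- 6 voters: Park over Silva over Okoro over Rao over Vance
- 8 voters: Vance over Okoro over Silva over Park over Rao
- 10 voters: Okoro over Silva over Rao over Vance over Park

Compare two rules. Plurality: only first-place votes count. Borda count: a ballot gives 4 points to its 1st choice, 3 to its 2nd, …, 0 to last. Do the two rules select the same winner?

Plurality first-place counts: Okoro 10, Rao 0, Silva 7, Park 6, Vance 8 → Okoro.
Borda totals: Okoro 83, Rao 40, Silva 92, Park 53, Vance 42 → Silva.
The two rules disagree: plurality picks Okoro, Borda picks Silva.

No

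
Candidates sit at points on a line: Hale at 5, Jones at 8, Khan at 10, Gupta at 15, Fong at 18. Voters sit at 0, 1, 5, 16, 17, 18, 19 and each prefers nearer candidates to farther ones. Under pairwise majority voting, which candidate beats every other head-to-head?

With single-peaked preferences on a line, the Condorcet winner is the candidate closest to the median voter.
The median voter (position 16) is closest to Gupta at 15.
Check: Gupta vs Fong — voters closer to Gupta: 4 of 7.

Gupta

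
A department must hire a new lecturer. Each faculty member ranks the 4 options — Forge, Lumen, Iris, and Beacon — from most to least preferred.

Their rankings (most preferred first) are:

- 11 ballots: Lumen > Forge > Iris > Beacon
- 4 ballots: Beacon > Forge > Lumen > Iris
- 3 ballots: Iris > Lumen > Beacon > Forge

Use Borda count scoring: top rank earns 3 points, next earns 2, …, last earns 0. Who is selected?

Borda scores:
  Forge: 11·2 + 4·2 + 3·0 = 30
  Lumen: 11·3 + 4·1 + 3·2 = 43
  Iris: 11·1 + 4·0 + 3·3 = 20
  Beacon: 11·0 + 4·3 + 3·1 = 15
Lumen has the highest total.

Lumen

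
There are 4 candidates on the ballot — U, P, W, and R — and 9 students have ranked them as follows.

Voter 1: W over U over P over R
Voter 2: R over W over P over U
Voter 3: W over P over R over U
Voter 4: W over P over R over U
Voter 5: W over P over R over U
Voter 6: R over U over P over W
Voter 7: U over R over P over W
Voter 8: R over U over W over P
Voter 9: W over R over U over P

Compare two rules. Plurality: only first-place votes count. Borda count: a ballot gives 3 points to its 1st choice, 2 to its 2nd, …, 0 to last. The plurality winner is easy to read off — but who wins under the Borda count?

W

Plurality first-place counts: U 1, P 0, W 5, R 3 → W.
Borda totals: U 10, P 10, W 18, R 16 → W.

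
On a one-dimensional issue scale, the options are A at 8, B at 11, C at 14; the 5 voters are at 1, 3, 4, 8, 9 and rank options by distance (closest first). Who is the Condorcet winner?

With single-peaked preferences on a line, the Condorcet winner is the candidate closest to the median voter.
The median voter (position 4) is closest to A at 8.
Check: A vs C — voters closer to A: 5 of 5.

A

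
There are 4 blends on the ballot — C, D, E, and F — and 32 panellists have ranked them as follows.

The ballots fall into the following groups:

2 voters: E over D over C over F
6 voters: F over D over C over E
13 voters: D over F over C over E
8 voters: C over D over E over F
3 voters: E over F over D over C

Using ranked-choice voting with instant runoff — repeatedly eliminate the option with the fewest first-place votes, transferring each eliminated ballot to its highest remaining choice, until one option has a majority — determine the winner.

Round 1: D 13, C 8, F 6, E 5. E has the fewest and is eliminated.
Round 2: D 15, F 9, C 8. C has the fewest and is eliminated.
Round 3: D 23, F 9. D has a majority.

D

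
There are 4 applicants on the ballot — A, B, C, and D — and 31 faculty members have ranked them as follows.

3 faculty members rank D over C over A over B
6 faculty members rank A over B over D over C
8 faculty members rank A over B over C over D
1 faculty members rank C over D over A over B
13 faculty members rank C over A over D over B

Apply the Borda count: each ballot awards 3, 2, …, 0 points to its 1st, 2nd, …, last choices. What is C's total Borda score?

Borda scores:
  A: 3·1 + 6·3 + 8·3 + 1 + 13·2 = 72
  B: 3·0 + 6·2 + 8·2 + 0 + 13·0 = 28
  C: 3·2 + 6·0 + 8·1 + 3 + 13·3 = 56
  D: 3·3 + 6·1 + 8·0 + 2 + 13·1 = 30

56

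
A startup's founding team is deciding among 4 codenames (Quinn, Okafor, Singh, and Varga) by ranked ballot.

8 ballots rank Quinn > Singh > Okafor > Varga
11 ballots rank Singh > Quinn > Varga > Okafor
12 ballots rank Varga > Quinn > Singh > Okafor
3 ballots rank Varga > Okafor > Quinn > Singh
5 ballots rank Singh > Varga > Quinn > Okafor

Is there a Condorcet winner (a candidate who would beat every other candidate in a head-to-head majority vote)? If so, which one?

There is no Condorcet winner

Head-to-head results (39 voters total):
Quinn vs Okafor: Quinn wins 36–3.
Quinn vs Singh: Quinn wins 23–16.
Quinn vs Varga: Varga wins 20–19.
Okafor vs Singh: Singh wins 36–3.
Okafor vs Varga: Varga wins 31–8.
Singh vs Varga: Singh wins 24–15.
No candidate beats all others: Quinn beats Singh beats Varga beats Quinn, a majority cycle.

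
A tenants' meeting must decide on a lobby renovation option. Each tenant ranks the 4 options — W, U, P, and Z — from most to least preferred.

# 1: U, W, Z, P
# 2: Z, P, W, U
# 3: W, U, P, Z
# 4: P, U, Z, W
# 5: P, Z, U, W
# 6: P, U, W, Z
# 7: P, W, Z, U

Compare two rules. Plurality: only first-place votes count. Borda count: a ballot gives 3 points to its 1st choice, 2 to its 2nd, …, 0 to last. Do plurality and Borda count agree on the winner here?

Plurality first-place counts: W 1, U 1, P 4, Z 1 → P.
Borda totals: W 9, U 10, P 15, Z 8 → P.
The two rules agree on P.

Yes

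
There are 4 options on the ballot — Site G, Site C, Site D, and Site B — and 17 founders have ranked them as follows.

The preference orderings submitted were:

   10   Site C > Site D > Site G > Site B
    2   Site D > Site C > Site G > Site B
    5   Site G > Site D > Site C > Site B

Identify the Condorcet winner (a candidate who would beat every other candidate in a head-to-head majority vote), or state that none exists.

Site C

Head-to-head results (17 voters total):
Site G vs Site C: Site C wins 12–5.
Site G vs Site D: Site D wins 12–5.
Site G vs Site B: Site G wins 17–0.
Site C vs Site D: Site C wins 10–7.
Site C vs Site B: Site C wins 17–0.
Site D vs Site B: Site D wins 17–0.
Site C beats each rival — Site G (12–5), Site D (10–7), Site B (17–0) — so Site C is the Condorcet winner.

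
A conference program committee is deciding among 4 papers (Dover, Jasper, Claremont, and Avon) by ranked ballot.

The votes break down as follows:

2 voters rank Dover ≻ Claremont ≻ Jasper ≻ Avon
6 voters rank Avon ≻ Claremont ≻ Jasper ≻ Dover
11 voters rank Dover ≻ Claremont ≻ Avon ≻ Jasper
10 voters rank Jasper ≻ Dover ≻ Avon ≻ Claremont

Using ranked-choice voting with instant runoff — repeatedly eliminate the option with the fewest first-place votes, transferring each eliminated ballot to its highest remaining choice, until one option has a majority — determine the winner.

Round 1: Dover 13, Jasper 10, Avon 6, Claremont 0. Claremont has the fewest and is eliminated.
Round 2: Dover 13, Jasper 10, Avon 6. Avon has the fewest and is eliminated.
Round 3: Jasper 16, Dover 13. Jasper has a majority.

Jasper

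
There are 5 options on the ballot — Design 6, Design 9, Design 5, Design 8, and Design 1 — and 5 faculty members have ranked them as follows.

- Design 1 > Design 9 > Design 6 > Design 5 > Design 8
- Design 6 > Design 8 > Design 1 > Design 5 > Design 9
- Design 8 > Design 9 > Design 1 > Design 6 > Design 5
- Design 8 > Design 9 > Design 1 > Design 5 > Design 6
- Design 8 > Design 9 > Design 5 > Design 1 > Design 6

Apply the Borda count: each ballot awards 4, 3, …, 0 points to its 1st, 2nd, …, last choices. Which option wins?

Design 8

Borda scores:
  Design 6: 2 + 4 + 1 + 0 + 0 = 7
  Design 9: 3 + 0 + 3 + 3 + 3 = 12
  Design 5: 1 + 1 + 0 + 1 + 2 = 5
  Design 8: 0 + 3 + 4 + 4 + 4 = 15
  Design 1: 4 + 2 + 2 + 2 + 1 = 11
Design 8 has the highest total.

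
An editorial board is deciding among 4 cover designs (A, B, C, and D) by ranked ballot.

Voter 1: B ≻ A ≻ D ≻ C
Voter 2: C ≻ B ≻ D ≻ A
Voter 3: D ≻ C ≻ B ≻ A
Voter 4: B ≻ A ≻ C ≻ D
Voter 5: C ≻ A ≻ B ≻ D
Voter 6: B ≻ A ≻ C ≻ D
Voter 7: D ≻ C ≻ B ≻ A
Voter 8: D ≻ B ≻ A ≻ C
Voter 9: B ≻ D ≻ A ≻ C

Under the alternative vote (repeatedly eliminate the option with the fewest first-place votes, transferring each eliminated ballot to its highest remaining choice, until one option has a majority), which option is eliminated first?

A

Round 1: B 4, D 3, C 2, A 0. A has the fewest and is eliminated.
Round 2: B 4, D 3, C 2. C has the fewest and is eliminated.
Round 3: B 6, D 3. B has a majority.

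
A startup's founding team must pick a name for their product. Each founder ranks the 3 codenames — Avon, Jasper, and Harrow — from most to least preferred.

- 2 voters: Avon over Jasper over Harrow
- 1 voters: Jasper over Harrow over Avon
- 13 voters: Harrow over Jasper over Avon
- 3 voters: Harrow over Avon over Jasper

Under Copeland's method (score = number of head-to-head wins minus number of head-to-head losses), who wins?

Pairwise results:
  Avon vs Jasper: Jasper wins 14–5.
  Avon vs Harrow: Harrow wins 17–2.
  Jasper vs Harrow: Harrow wins 16–3.
Copeland scores (wins − losses):
  Avon: 0 − 2 = -2
  Jasper: 1 − 1 = 0
  Harrow: 2 − 0 = 2
Harrow has the best Copeland score.

Harrow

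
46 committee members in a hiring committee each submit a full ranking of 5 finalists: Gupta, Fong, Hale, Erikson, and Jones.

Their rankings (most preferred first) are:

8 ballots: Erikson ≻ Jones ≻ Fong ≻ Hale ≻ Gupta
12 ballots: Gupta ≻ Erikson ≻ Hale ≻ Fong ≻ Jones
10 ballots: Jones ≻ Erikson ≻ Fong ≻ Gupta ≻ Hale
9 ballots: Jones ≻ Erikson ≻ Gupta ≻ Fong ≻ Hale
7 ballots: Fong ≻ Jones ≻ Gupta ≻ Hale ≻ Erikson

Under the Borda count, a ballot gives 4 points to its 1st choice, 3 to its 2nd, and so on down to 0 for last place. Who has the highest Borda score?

Erikson

Borda scores:
  Gupta: 8·0 + 12·4 + 10·1 + 9·2 + 7·2 = 90
  Fong: 8·2 + 12·1 + 10·2 + 9·1 + 7·4 = 85
  Hale: 8·1 + 12·2 + 10·0 + 9·0 + 7·1 = 39
  Erikson: 8·4 + 12·3 + 10·3 + 9·3 + 7·0 = 125
  Jones: 8·3 + 12·0 + 10·4 + 9·4 + 7·3 = 121
Erikson has the highest total.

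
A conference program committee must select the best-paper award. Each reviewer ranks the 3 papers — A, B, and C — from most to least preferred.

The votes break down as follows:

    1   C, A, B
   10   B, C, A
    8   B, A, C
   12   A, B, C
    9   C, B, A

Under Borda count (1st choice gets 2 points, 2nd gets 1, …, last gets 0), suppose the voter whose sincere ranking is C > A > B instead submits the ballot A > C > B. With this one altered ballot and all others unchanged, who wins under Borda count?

Borda totals with the altered ballot: A 34, B 57, C 29.
The winner is unchanged: still B.

B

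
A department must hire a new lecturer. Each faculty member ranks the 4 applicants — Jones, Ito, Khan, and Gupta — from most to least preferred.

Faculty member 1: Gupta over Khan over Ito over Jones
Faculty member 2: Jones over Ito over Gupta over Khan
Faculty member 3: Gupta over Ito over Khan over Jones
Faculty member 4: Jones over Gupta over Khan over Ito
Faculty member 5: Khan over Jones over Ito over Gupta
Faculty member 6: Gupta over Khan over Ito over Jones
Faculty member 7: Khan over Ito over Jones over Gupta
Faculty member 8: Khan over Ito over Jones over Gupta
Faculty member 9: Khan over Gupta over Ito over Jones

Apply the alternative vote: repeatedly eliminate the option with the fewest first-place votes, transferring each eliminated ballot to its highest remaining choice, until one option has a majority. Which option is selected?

Round 1: Khan 4, Gupta 3, Jones 2, Ito 0. Ito has the fewest and is eliminated.
Round 2: Khan 4, Gupta 3, Jones 2. Jones has the fewest and is eliminated.
Round 3: Gupta 5, Khan 4. Gupta has a majority.

Gupta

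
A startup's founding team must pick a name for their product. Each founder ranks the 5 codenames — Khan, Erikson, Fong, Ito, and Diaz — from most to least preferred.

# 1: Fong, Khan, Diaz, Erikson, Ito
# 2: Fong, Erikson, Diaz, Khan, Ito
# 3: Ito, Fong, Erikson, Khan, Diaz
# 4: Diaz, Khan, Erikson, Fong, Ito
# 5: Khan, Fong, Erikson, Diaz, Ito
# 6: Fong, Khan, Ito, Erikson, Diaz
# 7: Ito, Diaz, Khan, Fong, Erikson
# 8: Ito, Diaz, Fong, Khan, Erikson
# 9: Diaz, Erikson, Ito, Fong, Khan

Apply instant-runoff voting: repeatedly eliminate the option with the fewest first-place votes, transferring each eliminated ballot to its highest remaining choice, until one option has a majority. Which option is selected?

Fong

Round 1: Fong 3, Ito 3, Diaz 2, Khan 1, Erikson 0. Erikson has the fewest and is eliminated.
Round 2: Fong 3, Ito 3, Diaz 2, Khan 1. Khan has the fewest and is eliminated.
Round 3: Fong 4, Ito 3, Diaz 2. Diaz has the fewest and is eliminated.
Round 4: Fong 5, Ito 4. Fong has a majority.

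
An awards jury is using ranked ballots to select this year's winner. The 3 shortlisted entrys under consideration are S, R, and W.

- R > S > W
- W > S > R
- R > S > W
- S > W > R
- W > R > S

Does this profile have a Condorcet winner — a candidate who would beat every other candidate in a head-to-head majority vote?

No

Head-to-head results (5 voters total):
S vs R: R wins 3–2.
S vs W: S wins 3–2.
R vs W: W wins 3–2.
No candidate beats all others: S beats W beats R beats S, a majority cycle.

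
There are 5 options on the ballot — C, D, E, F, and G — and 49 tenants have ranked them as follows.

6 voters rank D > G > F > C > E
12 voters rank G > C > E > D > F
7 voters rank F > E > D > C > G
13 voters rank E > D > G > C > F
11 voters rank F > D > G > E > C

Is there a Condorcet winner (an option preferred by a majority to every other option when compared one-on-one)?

No

Head-to-head results (49 voters total):
C vs D: D wins 37–12.
C vs E: E wins 31–18.
C vs F: C wins 25–24.
C vs G: G wins 42–7.
D vs E: E wins 32–17.
D vs F: D wins 31–18.
D vs G: D wins 37–12.
E vs F: E wins 25–24.
E vs G: G wins 29–20.
F vs G: G wins 31–18.
No candidate beats all others: D beats G beats E beats D, a majority cycle.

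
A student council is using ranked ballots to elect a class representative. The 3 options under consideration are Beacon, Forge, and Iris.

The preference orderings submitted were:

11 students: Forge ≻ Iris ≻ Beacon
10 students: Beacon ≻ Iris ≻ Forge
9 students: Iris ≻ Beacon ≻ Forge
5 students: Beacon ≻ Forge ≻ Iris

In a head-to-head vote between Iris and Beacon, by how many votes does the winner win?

5

Ballots ranking Iris above Beacon: 11+9 = 20.
Ballots ranking Beacon above Iris: 10+5 = 15.
Iris wins 20–15, a margin of 5.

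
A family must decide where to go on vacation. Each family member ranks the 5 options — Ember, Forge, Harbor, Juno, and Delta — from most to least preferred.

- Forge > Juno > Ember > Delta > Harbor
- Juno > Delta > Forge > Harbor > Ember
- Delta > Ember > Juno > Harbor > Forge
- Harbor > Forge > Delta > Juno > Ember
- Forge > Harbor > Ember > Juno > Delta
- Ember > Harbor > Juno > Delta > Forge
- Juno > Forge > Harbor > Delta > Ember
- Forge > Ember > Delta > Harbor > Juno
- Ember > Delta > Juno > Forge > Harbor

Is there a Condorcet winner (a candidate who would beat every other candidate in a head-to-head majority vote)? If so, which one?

Head-to-head results (9 voters total):
Ember vs Forge: Forge wins 6–3.
Ember vs Harbor: Ember wins 5–4.
Ember vs Juno: Ember wins 5–4.
Ember vs Delta: Ember wins 5–4.
Forge vs Harbor: Forge wins 6–3.
Forge vs Juno: Juno wins 5–4.
Forge vs Delta: Forge wins 5–4.
Harbor vs Juno: Juno wins 5–4.
Harbor vs Delta: Delta wins 5–4.
Juno vs Delta: Juno wins 5–4.
No candidate beats all others: Ember beats Juno beats Forge beats Ember, a majority cycle.

None — there is no Condorcet winner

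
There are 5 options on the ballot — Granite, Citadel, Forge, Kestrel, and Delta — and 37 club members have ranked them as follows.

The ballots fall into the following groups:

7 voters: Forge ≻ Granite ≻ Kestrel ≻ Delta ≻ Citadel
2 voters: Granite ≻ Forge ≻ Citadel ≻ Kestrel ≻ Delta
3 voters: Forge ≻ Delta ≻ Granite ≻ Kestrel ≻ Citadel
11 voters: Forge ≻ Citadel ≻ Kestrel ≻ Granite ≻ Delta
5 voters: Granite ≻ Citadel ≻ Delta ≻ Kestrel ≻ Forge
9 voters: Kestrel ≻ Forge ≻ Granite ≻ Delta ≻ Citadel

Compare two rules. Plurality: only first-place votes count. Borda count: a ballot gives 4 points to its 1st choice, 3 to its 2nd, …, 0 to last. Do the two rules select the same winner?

Plurality first-place counts: Granite 7, Citadel 0, Forge 21, Kestrel 9, Delta 0 → Forge.
Borda totals: Granite 84, Citadel 52, Forge 117, Kestrel 82, Delta 35 → Forge.
The two rules agree on Forge.

Yes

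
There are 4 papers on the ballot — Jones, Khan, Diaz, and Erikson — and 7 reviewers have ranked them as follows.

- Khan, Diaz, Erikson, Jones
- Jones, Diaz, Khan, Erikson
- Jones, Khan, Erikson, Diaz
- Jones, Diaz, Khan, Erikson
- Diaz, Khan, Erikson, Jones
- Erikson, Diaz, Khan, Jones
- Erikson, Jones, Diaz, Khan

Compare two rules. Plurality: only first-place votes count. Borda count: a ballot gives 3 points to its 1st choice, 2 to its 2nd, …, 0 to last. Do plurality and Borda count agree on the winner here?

No

Plurality first-place counts: Jones 3, Khan 1, Diaz 1, Erikson 2 → Jones.
Borda totals: Jones 11, Khan 10, Diaz 12, Erikson 9 → Diaz.
The two rules disagree: plurality picks Jones, Borda picks Diaz.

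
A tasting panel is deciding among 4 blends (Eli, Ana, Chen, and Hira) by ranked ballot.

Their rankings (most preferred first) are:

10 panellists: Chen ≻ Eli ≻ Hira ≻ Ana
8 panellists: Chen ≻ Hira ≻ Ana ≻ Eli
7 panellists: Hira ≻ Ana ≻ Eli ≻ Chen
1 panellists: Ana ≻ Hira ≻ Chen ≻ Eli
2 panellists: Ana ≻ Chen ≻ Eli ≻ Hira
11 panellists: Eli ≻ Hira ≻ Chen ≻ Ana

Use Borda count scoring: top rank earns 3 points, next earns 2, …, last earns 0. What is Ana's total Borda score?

Borda scores:
  Eli: 10·2 + 8·0 + 7·1 + 0 + 2·1 + 11·3 = 62
  Ana: 10·0 + 8·1 + 7·2 + 3 + 2·3 + 11·0 = 31
  Chen: 10·3 + 8·3 + 7·0 + 1 + 2·2 + 11·1 = 70
  Hira: 10·1 + 8·2 + 7·3 + 2 + 2·0 + 11·2 = 71

31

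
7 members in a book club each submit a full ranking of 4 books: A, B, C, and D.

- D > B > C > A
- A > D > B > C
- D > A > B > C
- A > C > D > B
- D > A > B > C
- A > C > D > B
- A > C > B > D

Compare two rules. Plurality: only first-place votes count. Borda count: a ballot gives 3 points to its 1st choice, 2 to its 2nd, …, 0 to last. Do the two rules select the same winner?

Plurality first-place counts: A 4, B 0, C 0, D 3 → A.
Borda totals: A 16, B 6, C 7, D 13 → A.
The two rules agree on A.

Yes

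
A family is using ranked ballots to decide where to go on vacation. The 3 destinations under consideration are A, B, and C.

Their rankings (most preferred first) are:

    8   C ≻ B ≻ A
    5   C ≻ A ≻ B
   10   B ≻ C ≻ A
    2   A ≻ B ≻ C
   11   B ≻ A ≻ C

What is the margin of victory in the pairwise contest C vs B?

Ballots ranking C above B: 8+5 = 13.
Ballots ranking B above C: 10+2+11 = 23.
B wins 23–13, a margin of 10.

10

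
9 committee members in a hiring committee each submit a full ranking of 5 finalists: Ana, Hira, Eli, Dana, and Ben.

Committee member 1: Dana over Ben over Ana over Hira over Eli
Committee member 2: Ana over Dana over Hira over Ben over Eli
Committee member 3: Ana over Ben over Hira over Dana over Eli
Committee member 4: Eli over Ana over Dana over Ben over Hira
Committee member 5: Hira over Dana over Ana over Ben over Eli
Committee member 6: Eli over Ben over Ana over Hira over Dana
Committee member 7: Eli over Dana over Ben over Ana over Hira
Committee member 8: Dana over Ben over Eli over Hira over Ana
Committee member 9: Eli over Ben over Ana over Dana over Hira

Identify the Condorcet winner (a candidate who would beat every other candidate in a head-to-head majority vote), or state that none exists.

There is no Condorcet winner

Head-to-head results (9 voters total):
Ana vs Hira: Ana wins 7–2.
Ana vs Eli: Eli wins 5–4.
Ana vs Dana: Ana wins 5–4.
Ana vs Ben: Ben wins 5–4.
Hira vs Eli: Eli wins 5–4.
Hira vs Dana: Dana wins 6–3.
Hira vs Ben: Ben wins 7–2.
Eli vs Dana: Dana wins 5–4.
Eli vs Ben: Ben wins 5–4.
Dana vs Ben: Dana wins 6–3.
No candidate beats all others: Ana beats Dana beats Eli beats Ana, a majority cycle.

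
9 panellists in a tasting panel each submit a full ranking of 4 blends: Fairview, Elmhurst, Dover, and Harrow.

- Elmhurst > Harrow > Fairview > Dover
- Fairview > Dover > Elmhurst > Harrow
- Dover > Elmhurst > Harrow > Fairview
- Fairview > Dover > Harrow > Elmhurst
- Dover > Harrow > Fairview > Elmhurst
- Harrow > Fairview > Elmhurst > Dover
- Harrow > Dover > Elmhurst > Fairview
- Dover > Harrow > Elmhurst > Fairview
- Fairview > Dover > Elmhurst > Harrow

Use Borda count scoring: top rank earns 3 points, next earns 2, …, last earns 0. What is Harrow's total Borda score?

Borda scores:
  Fairview: 1 + 3 + 0 + 3 + 1 + 2 + 0 + 0 + 3 = 13
  Elmhurst: 3 + 1 + 2 + 0 + 0 + 1 + 1 + 1 + 1 = 10
  Dover: 0 + 2 + 3 + 2 + 3 + 0 + 2 + 3 + 2 = 17
  Harrow: 2 + 0 + 1 + 1 + 2 + 3 + 3 + 2 + 0 = 14

14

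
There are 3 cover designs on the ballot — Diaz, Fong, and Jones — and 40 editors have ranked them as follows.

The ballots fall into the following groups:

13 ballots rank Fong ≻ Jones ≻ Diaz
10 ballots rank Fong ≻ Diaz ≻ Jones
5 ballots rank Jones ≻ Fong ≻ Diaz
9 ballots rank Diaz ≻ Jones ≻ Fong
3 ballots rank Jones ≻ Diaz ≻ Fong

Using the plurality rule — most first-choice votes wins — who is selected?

First-place vote totals:
  Diaz: 9
  Fong: 23
  Jones: 8
Fong has the most first-place votes.

Fong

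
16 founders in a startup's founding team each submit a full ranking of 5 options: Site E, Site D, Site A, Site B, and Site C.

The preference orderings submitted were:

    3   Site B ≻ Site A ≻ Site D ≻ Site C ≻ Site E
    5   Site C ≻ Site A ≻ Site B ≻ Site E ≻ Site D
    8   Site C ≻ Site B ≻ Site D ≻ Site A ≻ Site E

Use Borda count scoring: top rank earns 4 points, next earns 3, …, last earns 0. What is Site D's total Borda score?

Borda scores:
  Site E: 3·0 + 5·1 + 8·0 = 5
  Site D: 3·2 + 5·0 + 8·2 = 22
  Site A: 3·3 + 5·3 + 8·1 = 32
  Site B: 3·4 + 5·2 + 8·3 = 46
  Site C: 3·1 + 5·4 + 8·4 = 55

22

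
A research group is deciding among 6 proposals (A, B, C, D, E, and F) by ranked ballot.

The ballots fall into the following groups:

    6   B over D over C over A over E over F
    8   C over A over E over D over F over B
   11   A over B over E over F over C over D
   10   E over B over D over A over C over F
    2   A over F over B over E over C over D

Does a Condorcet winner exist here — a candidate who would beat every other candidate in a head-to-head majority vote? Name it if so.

A

Head-to-head results (37 voters total):
A vs B: A wins 21–16.
A vs C: A wins 23–14.
A vs D: A wins 21–16.
A vs E: A wins 27–10.
A vs F: A wins 37–0.
B vs C: B wins 29–8.
B vs D: B wins 29–8.
B vs E: B wins 19–18.
B vs F: B wins 27–10.
C vs D: C wins 21–16.
C vs E: E wins 23–14.
C vs F: C wins 24–13.
D vs E: E wins 31–6.
D vs F: D wins 24–13.
E vs F: E wins 35–2.
A beats each rival — B (21–16), C (23–14), D (21–16), E (27–10), F (37–0) — so A is the Condorcet winner.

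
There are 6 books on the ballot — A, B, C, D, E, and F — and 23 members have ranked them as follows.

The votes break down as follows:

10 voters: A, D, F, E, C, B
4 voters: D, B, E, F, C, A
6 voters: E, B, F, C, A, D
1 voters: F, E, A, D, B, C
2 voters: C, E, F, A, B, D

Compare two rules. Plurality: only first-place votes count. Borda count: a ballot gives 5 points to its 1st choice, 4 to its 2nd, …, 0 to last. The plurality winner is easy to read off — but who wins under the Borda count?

Plurality first-place counts: A 10, B 0, C 2, D 4, E 6, F 1 → A.
Borda totals: A 63, B 43, C 36, D 62, E 74, F 67 → E.

E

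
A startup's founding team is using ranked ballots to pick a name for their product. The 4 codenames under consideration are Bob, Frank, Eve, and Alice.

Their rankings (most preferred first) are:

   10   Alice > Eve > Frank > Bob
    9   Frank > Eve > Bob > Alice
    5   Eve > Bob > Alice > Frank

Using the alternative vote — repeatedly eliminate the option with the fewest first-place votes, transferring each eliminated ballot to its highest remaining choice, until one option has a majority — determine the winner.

Round 1: Alice 10, Frank 9, Eve 5, Bob 0. Bob has the fewest and is eliminated.
Round 2: Alice 10, Frank 9, Eve 5. Eve has the fewest and is eliminated.
Round 3: Alice 15, Frank 9. Alice has a majority.

Alice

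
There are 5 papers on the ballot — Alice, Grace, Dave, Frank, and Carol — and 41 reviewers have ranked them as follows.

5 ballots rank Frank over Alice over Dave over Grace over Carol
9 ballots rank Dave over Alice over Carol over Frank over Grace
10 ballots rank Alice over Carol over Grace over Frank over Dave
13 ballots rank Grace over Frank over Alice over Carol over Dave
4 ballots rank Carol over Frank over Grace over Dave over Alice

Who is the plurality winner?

First-place vote totals:
  Alice: 10
  Grace: 13
  Dave: 9
  Frank: 5
  Carol: 4
Grace has the most first-place votes.

Grace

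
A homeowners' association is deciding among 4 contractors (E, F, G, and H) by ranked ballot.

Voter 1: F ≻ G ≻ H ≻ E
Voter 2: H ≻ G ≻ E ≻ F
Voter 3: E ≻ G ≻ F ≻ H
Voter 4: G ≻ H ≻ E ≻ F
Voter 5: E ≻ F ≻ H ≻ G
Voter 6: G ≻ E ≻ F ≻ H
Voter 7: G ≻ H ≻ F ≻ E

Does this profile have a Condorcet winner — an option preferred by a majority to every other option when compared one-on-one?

Yes

Head-to-head results (7 voters total):
E vs F: E wins 5–2.
E vs G: G wins 5–2.
E vs H: H wins 4–3.
F vs G: G wins 5–2.
F vs H: F wins 4–3.
G vs H: G wins 5–2.
G beats each rival — E (5–2), F (5–2), H (5–2) — so G is the Condorcet winner.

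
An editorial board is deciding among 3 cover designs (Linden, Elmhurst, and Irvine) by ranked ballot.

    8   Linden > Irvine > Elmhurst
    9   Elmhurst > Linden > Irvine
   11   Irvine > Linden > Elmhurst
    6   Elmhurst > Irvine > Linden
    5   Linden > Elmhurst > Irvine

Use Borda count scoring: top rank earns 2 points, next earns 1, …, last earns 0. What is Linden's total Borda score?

46

Borda scores:
  Linden: 8·2 + 9·1 + 11·1 + 6·0 + 5·2 = 46
  Elmhurst: 8·0 + 9·2 + 11·0 + 6·2 + 5·1 = 35
  Irvine: 8·1 + 9·0 + 11·2 + 6·1 + 5·0 = 36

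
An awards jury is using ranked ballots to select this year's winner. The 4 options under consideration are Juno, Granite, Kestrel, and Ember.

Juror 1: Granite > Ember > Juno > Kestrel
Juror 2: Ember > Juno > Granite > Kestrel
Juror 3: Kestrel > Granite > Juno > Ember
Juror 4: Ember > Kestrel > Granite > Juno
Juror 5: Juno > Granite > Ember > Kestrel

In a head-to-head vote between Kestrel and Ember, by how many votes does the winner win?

Ballots ranking Kestrel above Ember: 1.
Ballots ranking Ember above Kestrel: 4.
Ember wins 4–1, a margin of 3.

3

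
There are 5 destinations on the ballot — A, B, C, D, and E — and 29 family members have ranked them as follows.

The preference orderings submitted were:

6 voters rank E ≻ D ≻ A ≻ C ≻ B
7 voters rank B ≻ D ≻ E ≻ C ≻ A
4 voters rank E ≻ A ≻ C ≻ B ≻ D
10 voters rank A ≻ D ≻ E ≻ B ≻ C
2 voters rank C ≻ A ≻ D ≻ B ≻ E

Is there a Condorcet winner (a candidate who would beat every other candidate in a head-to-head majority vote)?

Head-to-head results (29 voters total):
A vs B: A wins 22–7.
A vs C: A wins 20–9.
A vs D: A wins 16–13.
A vs E: E wins 17–12.
B vs C: B wins 17–12.
B vs D: D wins 18–11.
B vs E: E wins 20–9.
C vs D: D wins 23–6.
C vs E: E wins 27–2.
D vs E: D wins 19–10.
No candidate beats all others: A beats D beats E beats A, a majority cycle.

No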